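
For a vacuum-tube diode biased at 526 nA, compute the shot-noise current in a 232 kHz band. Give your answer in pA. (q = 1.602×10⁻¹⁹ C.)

198 pA

I_n = √(2qI·B)
2qI·B = 2 × 1.602×10⁻¹⁹ × 5.26×10⁻⁷ × 2.32×10⁵ = 3.91×10⁻²⁰ A²
I_n = √(3.91×10⁻²⁰) = 1.98×10⁻¹⁰ A = 198 pA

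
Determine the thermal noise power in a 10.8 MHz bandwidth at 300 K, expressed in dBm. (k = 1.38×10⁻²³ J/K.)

−103.5 dBm

P_n = kTB = 1.38×10⁻²³ × 300 × 1.08×10⁷ = 4.47×10⁻¹⁴ W
In dBm: 10 log₁₀(4.47×10⁻¹⁴ / 10⁻³) = −103.5 dBm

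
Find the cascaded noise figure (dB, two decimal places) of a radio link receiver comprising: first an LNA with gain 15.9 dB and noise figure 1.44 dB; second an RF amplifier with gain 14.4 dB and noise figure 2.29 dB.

1.50 dB

Convert to linear (a loss of L dB is a gain of −L dB): F_i = 10^(NF_i/10), G_i = 10^(G_i,dB/10)
  Stage 1: F_1 = 10^(1.44/10) = 1.393, G_1 = 10^(15.9/10) = 38.90
  Stage 2: F_2 = 10^(2.29/10) = 1.694, G_2 = 10^(14.4/10) = 27.54
Friis cascade:
  F = 1.393 + (1.694 − 1)/38.90 = 1.411
NF = 10 log₁₀(1.411) = 1.50 dB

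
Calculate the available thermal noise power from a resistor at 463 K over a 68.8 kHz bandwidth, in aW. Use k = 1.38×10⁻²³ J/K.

440 aW

P_n = kTB = 1.38×10⁻²³ × 463 × 6.88×10⁴ = 4.40×10⁻¹⁶ W = 440 aW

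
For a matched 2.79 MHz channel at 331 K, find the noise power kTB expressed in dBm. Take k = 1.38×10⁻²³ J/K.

P_n = kTB = 1.38×10⁻²³ × 331 × 2.79×10⁶ = 1.27×10⁻¹⁴ W
In dBm: 10 log₁₀(1.27×10⁻¹⁴ / 10⁻³) = −108.9 dBm

−108.9 dBm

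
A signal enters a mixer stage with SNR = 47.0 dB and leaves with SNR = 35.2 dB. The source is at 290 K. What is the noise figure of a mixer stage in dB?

NF (dB) = SNR_in(dB) − SNR_out(dB) when the source is at T₀
NF = 47.0 − 35.2 = 11.8 dB

11.8 dB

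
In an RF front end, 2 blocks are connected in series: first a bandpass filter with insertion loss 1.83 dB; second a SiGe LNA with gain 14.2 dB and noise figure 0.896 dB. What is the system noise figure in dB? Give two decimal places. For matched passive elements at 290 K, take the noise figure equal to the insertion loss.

2.73 dB

Convert to linear (a loss of L dB is a gain of −L dB): F_i = 10^(NF_i/10), G_i = 10^(G_i,dB/10)
  Stage 1: F_1 = 10^(1.83/10) = 1.524, G_1 = 10^(−1.83/10) = 0.6561
  Stage 2: F_2 = 10^(0.896/10) = 1.229, G_2 = 10^(14.2/10) = 26.30
Friis cascade:
  F = 1.524 + (1.229 − 1)/0.6561 = 1.873
NF = 10 log₁₀(1.873) = 2.73 dB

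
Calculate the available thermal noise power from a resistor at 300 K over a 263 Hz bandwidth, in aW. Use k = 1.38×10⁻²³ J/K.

P_n = kTB = 1.38×10⁻²³ × 300 × 2.63×10² = 1.09×10⁻¹⁸ W = 1.09 aW

1.09 aW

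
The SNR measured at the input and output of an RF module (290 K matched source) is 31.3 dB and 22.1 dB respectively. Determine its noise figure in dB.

9.2 dB

NF (dB) = SNR_in(dB) − SNR_out(dB) when the source is at T₀
NF = 31.3 − 22.1 = 9.2 dB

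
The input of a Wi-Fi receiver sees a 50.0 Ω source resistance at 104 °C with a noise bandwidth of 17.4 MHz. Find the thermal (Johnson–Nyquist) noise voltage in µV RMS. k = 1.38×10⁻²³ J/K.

4.26 µV

T = 104 °C + 273.15 = 377.15 K
V_n = √(4kTRB)
4kTRB = 4 × 1.38×10⁻²³ × 377.15 × 5.00×10¹ × 1.74×10⁷ = 1.81×10⁻¹¹ V²
V_n = √(1.81×10⁻¹¹) = 4.26×10⁻⁶ V = 4.26 µV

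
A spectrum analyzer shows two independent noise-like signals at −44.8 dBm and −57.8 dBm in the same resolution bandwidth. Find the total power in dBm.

Convert to linear, add, convert back:
P₁ = 3.31×10⁻⁸ W, P₂ = 1.66×10⁻⁹ W
P_tot = 3.48×10⁻⁸ W → 10 log₁₀(P_tot / 10⁻³) = −44.6 dBm

−44.6 dBm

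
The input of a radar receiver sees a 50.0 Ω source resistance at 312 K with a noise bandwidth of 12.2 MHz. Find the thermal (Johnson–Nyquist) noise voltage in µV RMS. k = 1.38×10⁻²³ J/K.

V_n = √(4kTRB)
4kTRB = 4 × 1.38×10⁻²³ × 312 × 5.00×10¹ × 1.22×10⁷ = 1.05×10⁻¹¹ V²
V_n = √(1.05×10⁻¹¹) = 3.24×10⁻⁶ V = 3.24 µV

3.24 µV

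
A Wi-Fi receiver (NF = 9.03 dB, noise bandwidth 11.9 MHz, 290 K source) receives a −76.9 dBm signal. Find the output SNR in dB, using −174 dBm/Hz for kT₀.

Noise floor: N = −174 + 10 log₁₀(B) + NF
10 log₁₀(1.19×10⁷) = 70.76 dB
N = −174 + 70.76 + 9.03 = −94.21 dBm
SNR = P_sig − N = −76.9 − (−94.21) = 17.31 dB → 17.3 dB

17.3 dB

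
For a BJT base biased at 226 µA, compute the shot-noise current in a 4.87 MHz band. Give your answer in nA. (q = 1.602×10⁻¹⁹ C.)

18.8 nA

I_n = √(2qI·B)
2qI·B = 2 × 1.602×10⁻¹⁹ × 2.26×10⁻⁴ × 4.87×10⁶ = 3.53×10⁻¹⁶ A²
I_n = √(3.53×10⁻¹⁶) = 1.88×10⁻⁸ A = 18.8 nA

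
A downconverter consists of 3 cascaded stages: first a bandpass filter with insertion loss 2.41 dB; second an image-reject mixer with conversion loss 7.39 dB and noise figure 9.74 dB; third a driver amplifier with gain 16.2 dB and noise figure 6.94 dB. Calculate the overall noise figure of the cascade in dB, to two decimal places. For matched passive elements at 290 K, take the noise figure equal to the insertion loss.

17.33 dB

Convert to linear (a loss of L dB is a gain of −L dB): F_i = 10^(NF_i/10), G_i = 10^(G_i,dB/10)
  Stage 1: F_1 = 10^(2.41/10) = 1.742, G_1 = 10^(−2.41/10) = 0.5741
  Stage 2: F_2 = 10^(9.74/10) = 9.419, G_2 = 10^(−7.39/10) = 0.1824
  Stage 3: F_3 = 10^(6.94/10) = 4.943, G_3 = 10^(16.2/10) = 41.69
Friis cascade:
  F = 1.742 + (9.419 − 1)/0.5741 + (4.943 − 1)/0.1047 = 54.06
NF = 10 log₁₀(54.06) = 17.33 dB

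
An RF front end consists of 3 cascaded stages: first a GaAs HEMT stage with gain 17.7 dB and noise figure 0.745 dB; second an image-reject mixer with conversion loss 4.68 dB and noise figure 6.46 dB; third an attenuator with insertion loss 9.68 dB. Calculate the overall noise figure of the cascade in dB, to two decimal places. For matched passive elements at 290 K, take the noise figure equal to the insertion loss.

2.20 dB

Convert to linear (a loss of L dB is a gain of −L dB): F_i = 10^(NF_i/10), G_i = 10^(G_i,dB/10)
  Stage 1: F_1 = 10^(0.745/10) = 1.187, G_1 = 10^(17.7/10) = 58.88
  Stage 2: F_2 = 10^(6.46/10) = 4.426, G_2 = 10^(−4.68/10) = 0.3404
  Stage 3: F_3 = 10^(9.68/10) = 9.290, G_3 = 10^(−9.68/10) = 0.1076
Friis cascade:
  F = 1.187 + (4.426 − 1)/58.88 + (9.290 − 1)/20.04 = 1.659
NF = 10 log₁₀(1.659) = 2.20 dB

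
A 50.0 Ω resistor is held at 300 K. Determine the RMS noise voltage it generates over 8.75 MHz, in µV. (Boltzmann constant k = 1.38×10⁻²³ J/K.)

V_n = √(4kTRB)
4kTRB = 4 × 1.38×10⁻²³ × 300 × 5.00×10¹ × 8.75×10⁶ = 7.25×10⁻¹² V²
V_n = √(7.25×10⁻¹²) = 2.69×10⁻⁶ V = 2.69 µV

2.69 µV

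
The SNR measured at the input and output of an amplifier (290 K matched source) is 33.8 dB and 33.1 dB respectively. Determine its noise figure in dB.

0.7 dB

NF (dB) = SNR_in(dB) − SNR_out(dB) when the source is at T₀
NF = 33.8 − 33.1 = 0.7 dB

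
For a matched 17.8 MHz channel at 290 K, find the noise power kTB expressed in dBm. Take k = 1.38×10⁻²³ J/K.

P_n = kTB = 1.38×10⁻²³ × 290 × 1.78×10⁷ = 7.12×10⁻¹⁴ W
In dBm: 10 log₁₀(7.12×10⁻¹⁴ / 10⁻³) = −101.5 dBm

−101.5 dBm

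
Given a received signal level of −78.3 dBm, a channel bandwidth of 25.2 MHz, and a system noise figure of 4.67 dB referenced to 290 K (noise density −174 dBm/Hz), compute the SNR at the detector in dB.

Noise floor: N = −174 + 10 log₁₀(B) + NF
10 log₁₀(2.52×10⁷) = 74.01 dB
N = −174 + 74.01 + 4.67 = −95.32 dBm
SNR = P_sig − N = −78.3 − (−95.32) = 17.02 dB → 17.0 dB

17.0 dB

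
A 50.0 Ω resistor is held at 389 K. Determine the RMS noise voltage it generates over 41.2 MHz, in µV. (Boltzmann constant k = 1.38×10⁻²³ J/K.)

6.65 µV

V_n = √(4kTRB)
4kTRB = 4 × 1.38×10⁻²³ × 389 × 5.00×10¹ × 4.12×10⁷ = 4.42×10⁻¹¹ V²
V_n = √(4.42×10⁻¹¹) = 6.65×10⁻⁶ V = 6.65 µV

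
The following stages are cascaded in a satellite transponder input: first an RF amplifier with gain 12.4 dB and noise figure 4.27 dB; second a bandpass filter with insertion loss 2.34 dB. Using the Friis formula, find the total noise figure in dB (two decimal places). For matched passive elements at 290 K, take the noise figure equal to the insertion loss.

Convert to linear (a loss of L dB is a gain of −L dB): F_i = 10^(NF_i/10), G_i = 10^(G_i,dB/10)
  Stage 1: F_1 = 10^(4.27/10) = 2.673, G_1 = 10^(12.4/10) = 17.38
  Stage 2: F_2 = 10^(2.34/10) = 1.714, G_2 = 10^(−2.34/10) = 0.5834
Friis cascade:
  F = 2.673 + (1.714 − 1)/17.38 = 2.714
NF = 10 log₁₀(2.714) = 4.34 dB

4.34 dB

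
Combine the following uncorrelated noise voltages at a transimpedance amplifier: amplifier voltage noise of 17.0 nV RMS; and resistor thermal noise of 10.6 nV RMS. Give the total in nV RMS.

20.0 nV

Uncorrelated sources add in power (mean-square): V_tot = √(ΣV_i²)
V_tot = √[(1.70×10⁻⁸)² + (1.06×10⁻⁸)²] = 2.00×10⁻⁸ V = 20.0 nV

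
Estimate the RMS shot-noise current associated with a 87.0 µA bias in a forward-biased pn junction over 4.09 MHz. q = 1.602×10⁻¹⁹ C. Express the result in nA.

I_n = √(2qI·B)
2qI·B = 2 × 1.602×10⁻¹⁹ × 8.70×10⁻⁵ × 4.09×10⁶ = 1.14×10⁻¹⁶ A²
I_n = √(1.14×10⁻¹⁶) = 1.07×10⁻⁸ A = 10.7 nA

10.7 nA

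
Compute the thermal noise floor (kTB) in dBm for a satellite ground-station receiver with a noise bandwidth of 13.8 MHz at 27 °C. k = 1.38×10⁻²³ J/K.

−102.4 dBm

T = 27 °C + 273.15 = 300.15 K
P_n = kTB = 1.38×10⁻²³ × 300.15 × 1.38×10⁷ = 5.72×10⁻¹⁴ W
In dBm: 10 log₁₀(5.72×10⁻¹⁴ / 10⁻³) = −102.4 dBm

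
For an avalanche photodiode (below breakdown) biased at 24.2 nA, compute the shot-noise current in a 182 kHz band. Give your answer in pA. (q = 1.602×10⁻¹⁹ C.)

I_n = √(2qI·B)
2qI·B = 2 × 1.602×10⁻¹⁹ × 2.42×10⁻⁸ × 1.82×10⁵ = 1.41×10⁻²¹ A²
I_n = √(1.41×10⁻²¹) = 3.76×10⁻¹¹ A = 37.6 pA

37.6 pA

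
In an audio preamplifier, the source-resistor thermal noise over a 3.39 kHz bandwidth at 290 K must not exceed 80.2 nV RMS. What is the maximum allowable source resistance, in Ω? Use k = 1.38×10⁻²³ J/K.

Johnson–Nyquist: V_n = √(4kTRB) ⇒ R = V_n² / (4kTB)
4kTB = 4 × 1.38×10⁻²³ × 290 × 3.39×10³ = 5.43×10⁻¹⁷
R = (8.02×10⁻⁸)² / 5.43×10⁻¹⁷ = 1.19×10² Ω = 119 Ω

119 Ω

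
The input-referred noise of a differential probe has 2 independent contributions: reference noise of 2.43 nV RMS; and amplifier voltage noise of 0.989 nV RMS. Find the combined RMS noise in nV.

2.62 nV

Uncorrelated sources add in power (mean-square): V_tot = √(ΣV_i²)
V_tot = √[(2.43×10⁻⁹)² + (9.89×10⁻¹⁰)²] = 2.62×10⁻⁹ V = 2.62 nV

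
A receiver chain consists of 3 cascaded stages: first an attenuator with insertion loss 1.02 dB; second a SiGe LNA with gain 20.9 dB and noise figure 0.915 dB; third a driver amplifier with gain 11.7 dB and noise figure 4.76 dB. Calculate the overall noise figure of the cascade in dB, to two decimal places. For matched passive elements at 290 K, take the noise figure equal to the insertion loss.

1.99 dB

Convert to linear (a loss of L dB is a gain of −L dB): F_i = 10^(NF_i/10), G_i = 10^(G_i,dB/10)
  Stage 1: F_1 = 10^(1.02/10) = 1.265, G_1 = 10^(−1.02/10) = 0.7907
  Stage 2: F_2 = 10^(0.915/10) = 1.235, G_2 = 10^(20.9/10) = 123.0
  Stage 3: F_3 = 10^(4.76/10) = 2.992, G_3 = 10^(11.7/10) = 14.79
Friis cascade:
  F = 1.265 + (1.235 − 1)/0.7907 + (2.992 − 1)/97.27 = 1.582
NF = 10 log₁₀(1.582) = 1.99 dB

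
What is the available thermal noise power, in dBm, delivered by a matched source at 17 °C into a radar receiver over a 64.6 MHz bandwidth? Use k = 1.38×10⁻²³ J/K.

T = 17 °C + 273.15 = 290.15 K
P_n = kTB = 1.38×10⁻²³ × 290.15 × 6.46×10⁷ = 2.59×10⁻¹³ W
In dBm: 10 log₁₀(2.59×10⁻¹³ / 10⁻³) = −95.9 dBm

−95.9 dBm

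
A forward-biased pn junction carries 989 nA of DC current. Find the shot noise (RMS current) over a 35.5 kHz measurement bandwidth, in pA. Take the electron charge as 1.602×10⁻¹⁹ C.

106 pA

I_n = √(2qI·B)
2qI·B = 2 × 1.602×10⁻¹⁹ × 9.89×10⁻⁷ × 3.55×10⁴ = 1.12×10⁻²⁰ A²
I_n = √(1.12×10⁻²⁰) = 1.06×10⁻¹⁰ A = 106 pA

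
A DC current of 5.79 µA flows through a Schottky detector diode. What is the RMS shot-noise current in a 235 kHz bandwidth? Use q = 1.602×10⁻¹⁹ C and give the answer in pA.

660 pA

I_n = √(2qI·B)
2qI·B = 2 × 1.602×10⁻¹⁹ × 5.79×10⁻⁶ × 2.35×10⁵ = 4.36×10⁻¹⁹ A²
I_n = √(4.36×10⁻¹⁹) = 6.60×10⁻¹⁰ A = 660 pA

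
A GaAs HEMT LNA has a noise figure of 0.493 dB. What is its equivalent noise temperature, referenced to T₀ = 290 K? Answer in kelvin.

34.9 K

F = 10^(0.493/10) = 1.12021
T_e = (F − 1)·T₀ = (1.12021 − 1) × 290 = 34.9 K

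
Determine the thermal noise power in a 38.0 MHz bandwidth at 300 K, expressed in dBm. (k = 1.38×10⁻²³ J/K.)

P_n = kTB = 1.38×10⁻²³ × 300 × 3.80×10⁷ = 1.57×10⁻¹³ W
In dBm: 10 log₁₀(1.57×10⁻¹³ / 10⁻³) = −98.0 dBm

−98.0 dBm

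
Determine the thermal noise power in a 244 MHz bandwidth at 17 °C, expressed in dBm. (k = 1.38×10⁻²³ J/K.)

−90.1 dBm

T = 17 °C + 273.15 = 290.15 K
P_n = kTB = 1.38×10⁻²³ × 290.15 × 2.44×10⁸ = 9.77×10⁻¹³ W
In dBm: 10 log₁₀(9.77×10⁻¹³ / 10⁻³) = −90.1 dBm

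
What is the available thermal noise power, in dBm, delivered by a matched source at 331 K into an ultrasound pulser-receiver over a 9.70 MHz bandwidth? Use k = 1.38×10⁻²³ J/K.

P_n = kTB = 1.38×10⁻²³ × 331 × 9.70×10⁶ = 4.43×10⁻¹⁴ W
In dBm: 10 log₁₀(4.43×10⁻¹⁴ / 10⁻³) = −103.5 dBm

−103.5 dBm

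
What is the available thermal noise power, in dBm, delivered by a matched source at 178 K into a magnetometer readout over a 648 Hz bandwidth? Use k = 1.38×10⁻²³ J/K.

P_n = kTB = 1.38×10⁻²³ × 178 × 6.48×10² = 1.59×10⁻¹⁸ W
In dBm: 10 log₁₀(1.59×10⁻¹⁸ / 10⁻³) = −148.0 dBm

−148.0 dBm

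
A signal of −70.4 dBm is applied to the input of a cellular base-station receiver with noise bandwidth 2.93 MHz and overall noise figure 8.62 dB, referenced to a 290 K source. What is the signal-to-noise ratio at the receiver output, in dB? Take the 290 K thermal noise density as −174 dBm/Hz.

30.3 dB

Noise floor: N = −174 + 10 log₁₀(B) + NF
10 log₁₀(2.93×10⁶) = 64.67 dB
N = −174 + 64.67 + 8.62 = −100.71 dBm
SNR = P_sig − N = −70.4 − (−100.71) = 30.31 dB → 30.3 dB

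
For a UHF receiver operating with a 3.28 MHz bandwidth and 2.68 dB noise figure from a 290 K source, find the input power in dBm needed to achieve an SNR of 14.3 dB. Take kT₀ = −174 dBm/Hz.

−91.9 dBm

Sensitivity = −174 + 10 log₁₀(B) + NF + SNR_min
= −174 + 65.16 + 2.68 + 14.3
= −91.86 dBm → −91.9 dBm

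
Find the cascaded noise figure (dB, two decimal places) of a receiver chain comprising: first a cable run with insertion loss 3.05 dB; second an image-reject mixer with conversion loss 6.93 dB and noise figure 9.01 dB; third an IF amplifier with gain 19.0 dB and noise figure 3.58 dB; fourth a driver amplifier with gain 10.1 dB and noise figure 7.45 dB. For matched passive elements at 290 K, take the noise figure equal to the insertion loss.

14.68 dB

Convert to linear (a loss of L dB is a gain of −L dB): F_i = 10^(NF_i/10), G_i = 10^(G_i,dB/10)
  Stage 1: F_1 = 10^(3.05/10) = 2.018, G_1 = 10^(−3.05/10) = 0.4955
  Stage 2: F_2 = 10^(9.01/10) = 7.962, G_2 = 10^(−6.93/10) = 0.2028
  Stage 3: F_3 = 10^(3.58/10) = 2.280, G_3 = 10^(19.0/10) = 79.43
  Stage 4: F_4 = 10^(7.45/10) = 5.559, G_4 = 10^(10.1/10) = 10.23
Friis cascade:
  F = 2.018 + (7.962 − 1)/0.4955 + (2.280 − 1)/0.1005 + (5.559 − 1)/7.980 = 29.39
NF = 10 log₁₀(29.39) = 14.68 dB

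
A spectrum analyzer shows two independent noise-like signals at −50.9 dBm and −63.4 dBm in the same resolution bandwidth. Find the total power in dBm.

−50.7 dBm

Convert to linear, add, convert back:
P₁ = 8.13×10⁻⁹ W, P₂ = 4.57×10⁻¹⁰ W
P_tot = 8.59×10⁻⁹ W → 10 log₁₀(P_tot / 10⁻³) = −50.7 dBm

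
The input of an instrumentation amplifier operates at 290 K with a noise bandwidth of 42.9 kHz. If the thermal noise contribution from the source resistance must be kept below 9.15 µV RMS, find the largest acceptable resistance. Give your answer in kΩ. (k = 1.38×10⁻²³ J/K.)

122 kΩ

Johnson–Nyquist: V_n = √(4kTRB) ⇒ R = V_n² / (4kTB)
4kTB = 4 × 1.38×10⁻²³ × 290 × 4.29×10⁴ = 6.87×10⁻¹⁶
R = (9.15×10⁻⁶)² / 6.87×10⁻¹⁶ = 1.22×10⁵ Ω = 122 kΩ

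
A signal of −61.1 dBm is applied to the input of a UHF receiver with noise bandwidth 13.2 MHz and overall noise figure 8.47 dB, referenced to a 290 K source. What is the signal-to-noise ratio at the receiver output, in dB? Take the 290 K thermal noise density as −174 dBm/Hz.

Noise floor: N = −174 + 10 log₁₀(B) + NF
10 log₁₀(1.32×10⁷) = 71.21 dB
N = −174 + 71.21 + 8.47 = −94.32 dBm
SNR = P_sig − N = −61.1 − (−94.32) = 33.22 dB → 33.2 dB

33.2 dB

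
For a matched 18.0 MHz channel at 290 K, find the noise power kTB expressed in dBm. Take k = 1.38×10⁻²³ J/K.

P_n = kTB = 1.38×10⁻²³ × 290 × 1.80×10⁷ = 7.20×10⁻¹⁴ W
In dBm: 10 log₁₀(7.20×10⁻¹⁴ / 10⁻³) = −101.4 dBm

−101.4 dBm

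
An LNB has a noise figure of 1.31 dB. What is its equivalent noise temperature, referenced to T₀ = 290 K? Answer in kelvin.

F = 10^(1.31/10) = 1.35207
T_e = (F − 1)·T₀ = (1.35207 − 1) × 290 = 102 K

102 K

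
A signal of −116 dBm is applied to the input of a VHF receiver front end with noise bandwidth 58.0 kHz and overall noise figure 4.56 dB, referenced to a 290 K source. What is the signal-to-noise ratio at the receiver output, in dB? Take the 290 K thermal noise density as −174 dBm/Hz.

Noise floor: N = −174 + 10 log₁₀(B) + NF
10 log₁₀(5.80×10⁴) = 47.63 dB
N = −174 + 47.63 + 4.56 = −121.81 dBm
SNR = P_sig − N = −116 − (−121.81) = 5.81 dB → 5.8 dB

5.8 dB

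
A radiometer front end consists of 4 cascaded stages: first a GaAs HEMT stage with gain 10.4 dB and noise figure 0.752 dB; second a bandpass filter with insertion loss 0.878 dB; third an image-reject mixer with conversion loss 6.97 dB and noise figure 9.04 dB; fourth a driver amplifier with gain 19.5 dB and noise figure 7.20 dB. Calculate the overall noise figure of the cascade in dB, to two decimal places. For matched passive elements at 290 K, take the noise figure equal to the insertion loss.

6.39 dB

Convert to linear (a loss of L dB is a gain of −L dB): F_i = 10^(NF_i/10), G_i = 10^(G_i,dB/10)
  Stage 1: F_1 = 10^(0.752/10) = 1.189, G_1 = 10^(10.4/10) = 10.96
  Stage 2: F_2 = 10^(0.878/10) = 1.224, G_2 = 10^(−0.878/10) = 0.8170
  Stage 3: F_3 = 10^(9.04/10) = 8.017, G_3 = 10^(−6.97/10) = 0.2009
  Stage 4: F_4 = 10^(7.20/10) = 5.248, G_4 = 10^(19.5/10) = 89.13
Friis cascade:
  F = 1.189 + (1.224 − 1)/10.96 + (8.017 − 1)/8.958 + (5.248 − 1)/1.800 = 4.353
NF = 10 log₁₀(4.353) = 6.39 dB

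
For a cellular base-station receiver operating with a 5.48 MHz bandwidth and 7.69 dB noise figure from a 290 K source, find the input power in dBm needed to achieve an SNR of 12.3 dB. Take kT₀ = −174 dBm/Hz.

−86.6 dBm

Sensitivity = −174 + 10 log₁₀(B) + NF + SNR_min
= −174 + 67.39 + 7.69 + 12.3
= −86.62 dBm → −86.6 dBm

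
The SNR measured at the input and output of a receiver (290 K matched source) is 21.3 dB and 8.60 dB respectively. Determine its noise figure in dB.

12.70 dB

NF (dB) = SNR_in(dB) − SNR_out(dB) when the source is at T₀
NF = 21.3 − 8.60 = 12.70 dB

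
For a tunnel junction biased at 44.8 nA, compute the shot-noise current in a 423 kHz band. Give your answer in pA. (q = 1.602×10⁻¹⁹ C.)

I_n = √(2qI·B)
2qI·B = 2 × 1.602×10⁻¹⁹ × 4.48×10⁻⁸ × 4.23×10⁵ = 6.07×10⁻²¹ A²
I_n = √(6.07×10⁻²¹) = 7.79×10⁻¹¹ A = 77.9 pA

77.9 pA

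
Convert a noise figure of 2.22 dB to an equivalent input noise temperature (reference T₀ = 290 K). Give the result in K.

F = 10^(2.22/10) = 1.66725
T_e = (F − 1)·T₀ = (1.66725 − 1) × 290 = 194 K

194 K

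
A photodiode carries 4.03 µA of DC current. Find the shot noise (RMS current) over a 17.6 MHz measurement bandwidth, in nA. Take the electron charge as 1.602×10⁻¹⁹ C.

I_n = √(2qI·B)
2qI·B = 2 × 1.602×10⁻¹⁹ × 4.03×10⁻⁶ × 1.76×10⁷ = 2.27×10⁻¹⁷ A²
I_n = √(2.27×10⁻¹⁷) = 4.77×10⁻⁹ A = 4.77 nA

4.77 nA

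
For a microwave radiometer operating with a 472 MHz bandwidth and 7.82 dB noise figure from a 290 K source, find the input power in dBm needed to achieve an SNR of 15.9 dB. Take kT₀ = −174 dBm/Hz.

Sensitivity = −174 + 10 log₁₀(B) + NF + SNR_min
= −174 + 86.74 + 7.82 + 15.9
= −63.54 dBm → −63.5 dBm

−63.5 dBm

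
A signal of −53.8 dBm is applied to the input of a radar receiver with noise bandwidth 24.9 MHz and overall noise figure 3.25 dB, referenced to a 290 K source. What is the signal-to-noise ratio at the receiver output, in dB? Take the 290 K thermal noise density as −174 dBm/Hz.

43.0 dB

Noise floor: N = −174 + 10 log₁₀(B) + NF
10 log₁₀(2.49×10⁷) = 73.96 dB
N = −174 + 73.96 + 3.25 = −96.79 dBm
SNR = P_sig − N = −53.8 − (−96.79) = 42.99 dB → 43.0 dB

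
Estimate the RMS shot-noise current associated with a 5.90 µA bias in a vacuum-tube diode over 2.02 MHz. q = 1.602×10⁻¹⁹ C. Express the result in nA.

1.95 nA

I_n = √(2qI·B)
2qI·B = 2 × 1.602×10⁻¹⁹ × 5.90×10⁻⁶ × 2.02×10⁶ = 3.82×10⁻¹⁸ A²
I_n = √(3.82×10⁻¹⁸) = 1.95×10⁻⁹ A = 1.95 nA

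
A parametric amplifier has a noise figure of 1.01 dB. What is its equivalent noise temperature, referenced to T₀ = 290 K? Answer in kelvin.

75.9 K

F = 10^(1.01/10) = 1.26183
T_e = (F − 1)·T₀ = (1.26183 − 1) × 290 = 75.9 K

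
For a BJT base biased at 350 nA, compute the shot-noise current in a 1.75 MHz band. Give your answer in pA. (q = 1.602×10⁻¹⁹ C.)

443 pA

I_n = √(2qI·B)
2qI·B = 2 × 1.602×10⁻¹⁹ × 3.50×10⁻⁷ × 1.75×10⁶ = 1.96×10⁻¹⁹ A²
I_n = √(1.96×10⁻¹⁹) = 4.43×10⁻¹⁰ A = 443 pA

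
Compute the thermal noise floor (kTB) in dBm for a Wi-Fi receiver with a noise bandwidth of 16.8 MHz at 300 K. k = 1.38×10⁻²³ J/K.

−101.6 dBm

P_n = kTB = 1.38×10⁻²³ × 300 × 1.68×10⁷ = 6.96×10⁻¹⁴ W
In dBm: 10 log₁₀(6.96×10⁻¹⁴ / 10⁻³) = −101.6 dBm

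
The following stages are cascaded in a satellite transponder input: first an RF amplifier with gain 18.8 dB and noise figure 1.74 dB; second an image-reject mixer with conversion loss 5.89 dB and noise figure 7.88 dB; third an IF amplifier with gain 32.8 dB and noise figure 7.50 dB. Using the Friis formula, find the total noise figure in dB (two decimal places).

Convert to linear (a loss of L dB is a gain of −L dB): F_i = 10^(NF_i/10), G_i = 10^(G_i,dB/10)
  Stage 1: F_1 = 10^(1.74/10) = 1.493, G_1 = 10^(18.8/10) = 75.86
  Stage 2: F_2 = 10^(7.88/10) = 6.138, G_2 = 10^(−5.89/10) = 0.2576
  Stage 3: F_3 = 10^(7.50/10) = 5.623, G_3 = 10^(32.8/10) = 1905
Friis cascade:
  F = 1.493 + (6.138 − 1)/75.86 + (5.623 − 1)/19.54 = 1.797
NF = 10 log₁₀(1.797) = 2.55 dB

2.55 dB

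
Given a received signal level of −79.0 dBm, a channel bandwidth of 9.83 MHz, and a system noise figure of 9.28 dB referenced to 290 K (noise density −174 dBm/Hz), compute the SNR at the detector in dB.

15.8 dB

Noise floor: N = −174 + 10 log₁₀(B) + NF
10 log₁₀(9.83×10⁶) = 69.93 dB
N = −174 + 69.93 + 9.28 = −94.79 dBm
SNR = P_sig − N = −79.0 − (−94.79) = 15.79 dB → 15.8 dB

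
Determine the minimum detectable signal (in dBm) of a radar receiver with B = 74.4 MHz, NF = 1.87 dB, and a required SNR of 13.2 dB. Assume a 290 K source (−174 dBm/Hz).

Sensitivity = −174 + 10 log₁₀(B) + NF + SNR_min
= −174 + 78.72 + 1.87 + 13.2
= −80.21 dBm → −80.2 dBm

−80.2 dBm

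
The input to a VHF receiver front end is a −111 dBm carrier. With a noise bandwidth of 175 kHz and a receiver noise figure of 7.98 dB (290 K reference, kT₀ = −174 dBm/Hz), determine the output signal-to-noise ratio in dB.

2.6 dB

Noise floor: N = −174 + 10 log₁₀(B) + NF
10 log₁₀(1.75×10⁵) = 52.43 dB
N = −174 + 52.43 + 7.98 = −113.59 dBm
SNR = P_sig − N = −111 − (−113.59) = 2.59 dB → 2.6 dB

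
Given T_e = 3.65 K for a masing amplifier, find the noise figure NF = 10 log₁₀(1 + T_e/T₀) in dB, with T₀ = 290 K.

F = 1 + T_e/T₀ = 1 + 3.65/290 = 1.01259
NF = 10 log₁₀(1.01259) = 0.054 dB

0.054 dB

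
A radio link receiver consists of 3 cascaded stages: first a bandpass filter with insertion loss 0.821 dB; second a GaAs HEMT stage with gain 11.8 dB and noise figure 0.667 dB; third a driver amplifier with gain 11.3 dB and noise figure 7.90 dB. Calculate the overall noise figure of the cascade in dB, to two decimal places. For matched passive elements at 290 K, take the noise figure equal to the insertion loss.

2.60 dB

Convert to linear (a loss of L dB is a gain of −L dB): F_i = 10^(NF_i/10), G_i = 10^(G_i,dB/10)
  Stage 1: F_1 = 10^(0.821/10) = 1.208, G_1 = 10^(−0.821/10) = 0.8278
  Stage 2: F_2 = 10^(0.667/10) = 1.166, G_2 = 10^(11.8/10) = 15.14
  Stage 3: F_3 = 10^(7.90/10) = 6.166, G_3 = 10^(11.3/10) = 13.49
Friis cascade:
  F = 1.208 + (1.166 − 1)/0.8278 + (6.166 − 1)/12.53 = 1.821
NF = 10 log₁₀(1.821) = 2.60 dB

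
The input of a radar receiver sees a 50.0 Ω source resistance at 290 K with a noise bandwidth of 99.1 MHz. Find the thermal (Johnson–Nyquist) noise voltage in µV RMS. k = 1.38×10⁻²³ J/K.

V_n = √(4kTRB)
4kTRB = 4 × 1.38×10⁻²³ × 290 × 5.00×10¹ × 9.91×10⁷ = 7.93×10⁻¹¹ V²
V_n = √(7.93×10⁻¹¹) = 8.91×10⁻⁶ V = 8.91 µV

8.91 µV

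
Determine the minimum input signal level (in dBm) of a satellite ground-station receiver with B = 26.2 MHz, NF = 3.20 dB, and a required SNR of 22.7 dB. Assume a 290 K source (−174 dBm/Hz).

Sensitivity = −174 + 10 log₁₀(B) + NF + SNR_min
= −174 + 74.18 + 3.20 + 22.7
= −73.92 dBm → −73.9 dBm

−73.9 dBm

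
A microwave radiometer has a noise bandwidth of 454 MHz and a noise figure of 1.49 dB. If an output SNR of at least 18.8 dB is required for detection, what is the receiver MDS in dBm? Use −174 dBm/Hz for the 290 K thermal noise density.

Sensitivity = −174 + 10 log₁₀(B) + NF + SNR_min
= −174 + 86.57 + 1.49 + 18.8
= −67.14 dBm → −67.1 dBm

−67.1 dBm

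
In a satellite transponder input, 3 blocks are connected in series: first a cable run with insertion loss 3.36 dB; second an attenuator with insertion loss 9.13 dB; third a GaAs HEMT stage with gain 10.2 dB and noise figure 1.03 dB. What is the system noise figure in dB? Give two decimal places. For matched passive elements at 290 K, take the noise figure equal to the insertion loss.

Convert to linear (a loss of L dB is a gain of −L dB): F_i = 10^(NF_i/10), G_i = 10^(G_i,dB/10)
  Stage 1: F_1 = 10^(3.36/10) = 2.168, G_1 = 10^(−3.36/10) = 0.4613
  Stage 2: F_2 = 10^(9.13/10) = 8.185, G_2 = 10^(−9.13/10) = 0.1222
  Stage 3: F_3 = 10^(1.03/10) = 1.268, G_3 = 10^(10.2/10) = 10.47
Friis cascade:
  F = 2.168 + (8.185 − 1)/0.4613 + (1.268 − 1)/0.05636 = 22.49
NF = 10 log₁₀(22.49) = 13.52 dB

13.52 dB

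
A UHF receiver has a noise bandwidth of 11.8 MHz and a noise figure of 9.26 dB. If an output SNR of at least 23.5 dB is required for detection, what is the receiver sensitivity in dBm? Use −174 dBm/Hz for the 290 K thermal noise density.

Sensitivity = −174 + 10 log₁₀(B) + NF + SNR_min
= −174 + 70.72 + 9.26 + 23.5
= −70.52 dBm → −70.5 dBm

−70.5 dBm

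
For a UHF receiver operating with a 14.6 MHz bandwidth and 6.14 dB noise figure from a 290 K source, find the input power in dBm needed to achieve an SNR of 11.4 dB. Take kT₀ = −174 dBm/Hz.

−84.8 dBm

Sensitivity = −174 + 10 log₁₀(B) + NF + SNR_min
= −174 + 71.64 + 6.14 + 11.4
= −84.82 dBm → −84.8 dBm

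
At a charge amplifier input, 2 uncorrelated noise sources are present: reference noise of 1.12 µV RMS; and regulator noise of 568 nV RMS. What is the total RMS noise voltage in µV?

1.26 µV

Uncorrelated sources add in power (mean-square): V_tot = √(ΣV_i²)
V_tot = √[(1.12×10⁻⁶)² + (5.68×10⁻⁷)²] = 1.26×10⁻⁶ V = 1.26 µV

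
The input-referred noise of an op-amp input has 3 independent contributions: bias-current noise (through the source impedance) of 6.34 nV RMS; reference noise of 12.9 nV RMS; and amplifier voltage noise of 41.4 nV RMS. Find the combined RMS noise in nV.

43.8 nV

Uncorrelated sources add in power (mean-square): V_tot = √(ΣV_i²)
V_tot = √[(6.34×10⁻⁹)² + (1.29×10⁻⁸)² + (4.14×10⁻⁸)²] = 4.38×10⁻⁸ V = 43.8 nV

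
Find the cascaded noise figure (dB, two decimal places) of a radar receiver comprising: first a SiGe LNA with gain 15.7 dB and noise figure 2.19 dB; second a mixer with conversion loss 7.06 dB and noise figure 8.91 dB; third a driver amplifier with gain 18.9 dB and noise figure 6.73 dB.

Convert to linear (a loss of L dB is a gain of −L dB): F_i = 10^(NF_i/10), G_i = 10^(G_i,dB/10)
  Stage 1: F_1 = 10^(2.19/10) = 1.656, G_1 = 10^(15.7/10) = 37.15
  Stage 2: F_2 = 10^(8.91/10) = 7.780, G_2 = 10^(−7.06/10) = 0.1968
  Stage 3: F_3 = 10^(6.73/10) = 4.710, G_3 = 10^(18.9/10) = 77.62
Friis cascade:
  F = 1.656 + (7.780 − 1)/37.15 + (4.710 − 1)/7.311 = 2.346
NF = 10 log₁₀(2.346) = 3.70 dB

3.70 dB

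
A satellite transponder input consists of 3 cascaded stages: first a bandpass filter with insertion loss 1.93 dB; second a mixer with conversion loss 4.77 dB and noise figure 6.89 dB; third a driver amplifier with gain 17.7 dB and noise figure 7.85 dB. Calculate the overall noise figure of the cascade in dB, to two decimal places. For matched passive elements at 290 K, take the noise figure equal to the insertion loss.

14.98 dB

Convert to linear (a loss of L dB is a gain of −L dB): F_i = 10^(NF_i/10), G_i = 10^(G_i,dB/10)
  Stage 1: F_1 = 10^(1.93/10) = 1.560, G_1 = 10^(−1.93/10) = 0.6412
  Stage 2: F_2 = 10^(6.89/10) = 4.887, G_2 = 10^(−4.77/10) = 0.3334
  Stage 3: F_3 = 10^(7.85/10) = 6.095, G_3 = 10^(17.7/10) = 58.88
Friis cascade:
  F = 1.560 + (4.887 − 1)/0.6412 + (6.095 − 1)/0.2138 = 31.45
NF = 10 log₁₀(31.45) = 14.98 dB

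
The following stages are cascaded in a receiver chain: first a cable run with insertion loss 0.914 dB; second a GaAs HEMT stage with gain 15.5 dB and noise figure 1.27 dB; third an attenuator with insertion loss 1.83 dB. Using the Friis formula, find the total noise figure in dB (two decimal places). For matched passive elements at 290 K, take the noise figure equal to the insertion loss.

Convert to linear (a loss of L dB is a gain of −L dB): F_i = 10^(NF_i/10), G_i = 10^(G_i,dB/10)
  Stage 1: F_1 = 10^(0.914/10) = 1.234, G_1 = 10^(−0.914/10) = 0.8102
  Stage 2: F_2 = 10^(1.27/10) = 1.340, G_2 = 10^(15.5/10) = 35.48
  Stage 3: F_3 = 10^(1.83/10) = 1.524, G_3 = 10^(−1.83/10) = 0.6561
Friis cascade:
  F = 1.234 + (1.340 − 1)/0.8102 + (1.524 − 1)/28.75 = 1.672
NF = 10 log₁₀(1.672) = 2.23 dB

2.23 dB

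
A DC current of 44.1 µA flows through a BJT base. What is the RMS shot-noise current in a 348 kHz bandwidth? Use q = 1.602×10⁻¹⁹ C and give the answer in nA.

2.22 nA

I_n = √(2qI·B)
2qI·B = 2 × 1.602×10⁻¹⁹ × 4.41×10⁻⁵ × 3.48×10⁵ = 4.92×10⁻¹⁸ A²
I_n = √(4.92×10⁻¹⁸) = 2.22×10⁻⁹ A = 2.22 nA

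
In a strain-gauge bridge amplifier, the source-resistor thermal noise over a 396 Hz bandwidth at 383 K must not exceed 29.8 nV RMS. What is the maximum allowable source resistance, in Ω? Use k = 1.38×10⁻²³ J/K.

Johnson–Nyquist: V_n = √(4kTRB) ⇒ R = V_n² / (4kTB)
4kTB = 4 × 1.38×10⁻²³ × 383 × 3.96×10² = 8.37×10⁻¹⁸
R = (2.98×10⁻⁸)² / 8.37×10⁻¹⁸ = 1.06×10² Ω = 106 Ω

106 Ω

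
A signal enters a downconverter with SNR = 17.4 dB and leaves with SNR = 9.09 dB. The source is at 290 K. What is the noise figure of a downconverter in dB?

NF (dB) = SNR_in(dB) − SNR_out(dB) when the source is at T₀
NF = 17.4 − 9.09 = 8.31 dB

8.31 dB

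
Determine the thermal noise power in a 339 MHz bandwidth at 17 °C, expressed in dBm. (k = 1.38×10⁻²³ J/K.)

T = 17 °C + 273.15 = 290.15 K
P_n = kTB = 1.38×10⁻²³ × 290.15 × 3.39×10⁸ = 1.36×10⁻¹² W
In dBm: 10 log₁₀(1.36×10⁻¹² / 10⁻³) = −88.7 dBm

−88.7 dBm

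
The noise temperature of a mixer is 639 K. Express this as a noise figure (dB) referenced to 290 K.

5.06 dB

F = 1 + T_e/T₀ = 1 + 639/290 = 3.20345
NF = 10 log₁₀(3.20345) = 5.06 dB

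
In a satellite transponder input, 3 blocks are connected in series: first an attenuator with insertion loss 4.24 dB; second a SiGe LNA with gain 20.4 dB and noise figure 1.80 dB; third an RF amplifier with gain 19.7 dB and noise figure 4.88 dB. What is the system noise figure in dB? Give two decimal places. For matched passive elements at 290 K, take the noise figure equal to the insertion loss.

Convert to linear (a loss of L dB is a gain of −L dB): F_i = 10^(NF_i/10), G_i = 10^(G_i,dB/10)
  Stage 1: F_1 = 10^(4.24/10) = 2.655, G_1 = 10^(−4.24/10) = 0.3767
  Stage 2: F_2 = 10^(1.80/10) = 1.514, G_2 = 10^(20.4/10) = 109.6
  Stage 3: F_3 = 10^(4.88/10) = 3.076, G_3 = 10^(19.7/10) = 93.33
Friis cascade:
  F = 2.655 + (1.514 − 1)/0.3767 + (3.076 − 1)/41.30 = 4.068
NF = 10 log₁₀(4.068) = 6.09 dB

6.09 dB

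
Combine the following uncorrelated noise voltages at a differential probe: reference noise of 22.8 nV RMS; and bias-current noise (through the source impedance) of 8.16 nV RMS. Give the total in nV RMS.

Uncorrelated sources add in power (mean-square): V_tot = √(ΣV_i²)
V_tot = √[(2.28×10⁻⁸)² + (8.16×10⁻⁹)²] = 2.42×10⁻⁸ V = 24.2 nV

24.2 nV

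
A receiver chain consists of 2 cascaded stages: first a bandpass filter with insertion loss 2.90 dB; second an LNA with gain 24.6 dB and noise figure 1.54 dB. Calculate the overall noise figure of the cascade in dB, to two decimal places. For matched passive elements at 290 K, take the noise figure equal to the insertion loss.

4.44 dB

Convert to linear (a loss of L dB is a gain of −L dB): F_i = 10^(NF_i/10), G_i = 10^(G_i,dB/10)
  Stage 1: F_1 = 10^(2.90/10) = 1.950, G_1 = 10^(−2.90/10) = 0.5129
  Stage 2: F_2 = 10^(1.54/10) = 1.426, G_2 = 10^(24.6/10) = 288.4
Friis cascade:
  F = 1.950 + (1.426 − 1)/0.5129 = 2.780
NF = 10 log₁₀(2.780) = 4.44 dB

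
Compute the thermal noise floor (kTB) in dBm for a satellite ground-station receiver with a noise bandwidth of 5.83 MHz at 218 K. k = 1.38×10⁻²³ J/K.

−107.6 dBm

P_n = kTB = 1.38×10⁻²³ × 218 × 5.83×10⁶ = 1.75×10⁻¹⁴ W
In dBm: 10 log₁₀(1.75×10⁻¹⁴ / 10⁻³) = −107.6 dBm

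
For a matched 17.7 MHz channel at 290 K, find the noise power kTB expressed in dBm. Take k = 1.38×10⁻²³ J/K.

P_n = kTB = 1.38×10⁻²³ × 290 × 1.77×10⁷ = 7.08×10⁻¹⁴ W
In dBm: 10 log₁₀(7.08×10⁻¹⁴ / 10⁻³) = −101.5 dBm

−101.5 dBm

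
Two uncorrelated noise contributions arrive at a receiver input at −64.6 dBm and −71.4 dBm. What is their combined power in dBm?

Convert to linear, add, convert back:
P₁ = 3.47×10⁻¹⁰ W, P₂ = 7.24×10⁻¹¹ W
P_tot = 4.19×10⁻¹⁰ W → 10 log₁₀(P_tot / 10⁻³) = −63.8 dBm

−63.8 dBm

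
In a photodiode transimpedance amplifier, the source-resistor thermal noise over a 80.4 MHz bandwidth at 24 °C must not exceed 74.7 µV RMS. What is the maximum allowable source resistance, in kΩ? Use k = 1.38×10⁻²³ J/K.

T = 24 °C + 273.15 = 297.15 K
Johnson–Nyquist: V_n = √(4kTRB) ⇒ R = V_n² / (4kTB)
4kTB = 4 × 1.38×10⁻²³ × 297.15 × 8.04×10⁷ = 1.32×10⁻¹²
R = (7.47×10⁻⁵)² / 1.32×10⁻¹² = 4.23×10³ Ω = 4.23 kΩ

4.23 kΩ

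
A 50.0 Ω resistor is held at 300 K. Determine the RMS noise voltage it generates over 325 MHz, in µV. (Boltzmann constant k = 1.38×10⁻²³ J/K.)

V_n = √(4kTRB)
4kTRB = 4 × 1.38×10⁻²³ × 300 × 5.00×10¹ × 3.25×10⁸ = 2.69×10⁻¹⁰ V²
V_n = √(2.69×10⁻¹⁰) = 1.64×10⁻⁵ V = 16.4 µV

16.4 µV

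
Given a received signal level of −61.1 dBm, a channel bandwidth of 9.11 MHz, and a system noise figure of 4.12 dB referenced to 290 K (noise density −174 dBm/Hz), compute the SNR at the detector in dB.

39.2 dB

Noise floor: N = −174 + 10 log₁₀(B) + NF
10 log₁₀(9.11×10⁶) = 69.6 dB
N = −174 + 69.6 + 4.12 = −100.28 dBm
SNR = P_sig − N = −61.1 − (−100.28) = 39.18 dB → 39.2 dB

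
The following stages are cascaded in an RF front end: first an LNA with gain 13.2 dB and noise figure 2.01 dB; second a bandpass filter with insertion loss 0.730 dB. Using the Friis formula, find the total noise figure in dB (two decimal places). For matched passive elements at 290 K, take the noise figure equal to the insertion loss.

2.03 dB

Convert to linear (a loss of L dB is a gain of −L dB): F_i = 10^(NF_i/10), G_i = 10^(G_i,dB/10)
  Stage 1: F_1 = 10^(2.01/10) = 1.589, G_1 = 10^(13.2/10) = 20.89
  Stage 2: F_2 = 10^(0.730/10) = 1.183, G_2 = 10^(−0.730/10) = 0.8453
Friis cascade:
  F = 1.589 + (1.183 − 1)/20.89 = 1.597
NF = 10 log₁₀(1.597) = 2.03 dB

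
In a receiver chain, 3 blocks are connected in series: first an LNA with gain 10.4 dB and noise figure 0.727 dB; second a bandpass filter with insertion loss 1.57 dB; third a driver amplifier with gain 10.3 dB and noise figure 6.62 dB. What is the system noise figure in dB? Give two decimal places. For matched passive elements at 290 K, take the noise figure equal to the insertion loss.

Convert to linear (a loss of L dB is a gain of −L dB): F_i = 10^(NF_i/10), G_i = 10^(G_i,dB/10)
  Stage 1: F_1 = 10^(0.727/10) = 1.182, G_1 = 10^(10.4/10) = 10.96
  Stage 2: F_2 = 10^(1.57/10) = 1.435, G_2 = 10^(−1.57/10) = 0.6966
  Stage 3: F_3 = 10^(6.62/10) = 4.592, G_3 = 10^(10.3/10) = 10.72
Friis cascade:
  F = 1.182 + (1.435 − 1)/10.96 + (4.592 − 1)/7.638 = 1.692
NF = 10 log₁₀(1.692) = 2.28 dB

2.28 dB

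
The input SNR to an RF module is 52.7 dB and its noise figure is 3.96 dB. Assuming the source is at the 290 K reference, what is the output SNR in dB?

By definition F = SNR_in/SNR_out, so in dB: SNR_out = SNR_in − NF
SNR_out = 52.7 − 3.96 = 48.74 dB

48.74 dB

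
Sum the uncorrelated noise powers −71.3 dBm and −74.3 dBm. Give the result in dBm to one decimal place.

−69.5 dBm

Convert to linear, add, convert back:
P₁ = 7.41×10⁻¹¹ W, P₂ = 3.72×10⁻¹¹ W
P_tot = 1.11×10⁻¹⁰ W → 10 log₁₀(P_tot / 10⁻³) = −69.5 dBm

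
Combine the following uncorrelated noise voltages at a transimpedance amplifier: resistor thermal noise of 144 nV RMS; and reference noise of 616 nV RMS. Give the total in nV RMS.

Uncorrelated sources add in power (mean-square): V_tot = √(ΣV_i²)
V_tot = √[(1.44×10⁻⁷)² + (6.16×10⁻⁷)²] = 6.33×10⁻⁷ V = 633 nV

633 nV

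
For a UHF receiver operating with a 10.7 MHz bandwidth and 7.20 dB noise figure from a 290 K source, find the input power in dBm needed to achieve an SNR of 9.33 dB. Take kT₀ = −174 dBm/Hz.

Sensitivity = −174 + 10 log₁₀(B) + NF + SNR_min
= −174 + 70.29 + 7.20 + 9.33
= −87.18 dBm → −87.2 dBm

−87.2 dBm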